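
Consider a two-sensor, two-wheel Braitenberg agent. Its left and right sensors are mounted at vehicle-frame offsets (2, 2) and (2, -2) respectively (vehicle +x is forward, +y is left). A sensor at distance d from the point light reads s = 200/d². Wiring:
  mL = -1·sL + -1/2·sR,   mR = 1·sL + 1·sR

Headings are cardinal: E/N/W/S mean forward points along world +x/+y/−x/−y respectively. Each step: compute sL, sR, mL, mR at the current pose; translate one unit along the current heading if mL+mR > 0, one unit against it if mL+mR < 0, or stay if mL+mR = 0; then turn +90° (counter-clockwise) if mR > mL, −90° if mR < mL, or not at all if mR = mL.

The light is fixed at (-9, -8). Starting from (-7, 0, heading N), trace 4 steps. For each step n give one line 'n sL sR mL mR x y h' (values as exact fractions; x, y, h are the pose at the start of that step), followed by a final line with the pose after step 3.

0 2 50/29 -83/29 108/29 -7 0 N
1 200/49 200/121 -29100/5929 34000/5929 -7 1 W
2 100/29 4 -158/29 216/29 -8 1 S
3 200/109 40/9 -3980/981 6160/981 -8 0 E
final -7 0 N

n=0: pose=(-7,0,N); sL=2, sR=50/29; mL=-83/29, mR=108/29; mL+mR=25/29 → advance +1; mR−mL=191/29 → turn +1·90°
n=1: pose=(-7,1,W); sL=200/49, sR=200/121; mL=-29100/5929, mR=34000/5929; mL+mR=100/121 → advance +1; mR−mL=63100/5929 → turn +1·90°
n=2: pose=(-8,1,S); sL=100/29, sR=4; mL=-158/29, mR=216/29; mL+mR=2 → advance +1; mR−mL=374/29 → turn +1·90°
n=3: pose=(-8,0,E); sL=200/109, sR=40/9; mL=-3980/981, mR=6160/981; mL+mR=20/9 → advance +1; mR−mL=3380/327 → turn +1·90°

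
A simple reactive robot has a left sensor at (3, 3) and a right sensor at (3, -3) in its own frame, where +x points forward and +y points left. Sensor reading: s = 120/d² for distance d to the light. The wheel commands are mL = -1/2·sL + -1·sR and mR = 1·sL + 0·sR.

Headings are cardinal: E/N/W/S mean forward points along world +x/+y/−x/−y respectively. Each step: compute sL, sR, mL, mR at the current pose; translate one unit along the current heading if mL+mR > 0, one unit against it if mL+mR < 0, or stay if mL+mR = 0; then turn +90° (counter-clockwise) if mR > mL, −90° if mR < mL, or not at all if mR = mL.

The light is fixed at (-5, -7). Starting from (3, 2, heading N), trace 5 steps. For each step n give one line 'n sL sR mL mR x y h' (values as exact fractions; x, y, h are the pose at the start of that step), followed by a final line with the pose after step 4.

0 120/169 24/53 -7236/8957 120/169 3 2 N
1 12/5 60/73 -738/365 12/5 3 1 W
2 24/25 120/41 -3492/1025 24/25 2 1 S
3 30/61 15/17 -1170/1037 30/61 2 2 E
4 40/51 8/15 -236/255 40/51 1 2 N
final 1 1 W

n=0: pose=(3,2,N); sL=120/169, sR=24/53; mL=-7236/8957, mR=120/169; mL+mR=-876/8957 → advance -1; mR−mL=13596/8957 → turn +1·90°
n=1: pose=(3,1,W); sL=12/5, sR=60/73; mL=-738/365, mR=12/5; mL+mR=138/365 → advance +1; mR−mL=1614/365 → turn +1·90°
n=2: pose=(2,1,S); sL=24/25, sR=120/41; mL=-3492/1025, mR=24/25; mL+mR=-2508/1025 → advance -1; mR−mL=4476/1025 → turn +1·90°
n=3: pose=(2,2,E); sL=30/61, sR=15/17; mL=-1170/1037, mR=30/61; mL+mR=-660/1037 → advance -1; mR−mL=1680/1037 → turn +1·90°
n=4: pose=(1,2,N); sL=40/51, sR=8/15; mL=-236/255, mR=40/51; mL+mR=-12/85 → advance -1; mR−mL=436/255 → turn +1·90°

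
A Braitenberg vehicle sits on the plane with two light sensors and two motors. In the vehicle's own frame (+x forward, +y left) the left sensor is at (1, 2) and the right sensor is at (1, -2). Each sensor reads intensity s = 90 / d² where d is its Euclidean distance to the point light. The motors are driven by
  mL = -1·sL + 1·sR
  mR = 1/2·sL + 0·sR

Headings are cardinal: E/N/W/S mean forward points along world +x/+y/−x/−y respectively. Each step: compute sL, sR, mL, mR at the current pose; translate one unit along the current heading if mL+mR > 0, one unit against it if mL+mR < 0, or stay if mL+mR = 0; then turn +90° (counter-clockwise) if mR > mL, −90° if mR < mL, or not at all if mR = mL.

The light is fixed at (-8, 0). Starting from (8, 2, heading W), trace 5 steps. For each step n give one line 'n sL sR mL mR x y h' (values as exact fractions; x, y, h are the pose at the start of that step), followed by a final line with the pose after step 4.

0 2/5 90/241 -32/1205 1/5 8 2 W
1 9/29 9/17 108/493 9/58 7 2 S
2 90/197 18/41 -144/8077 45/197 7 1 W
3 45/128 5/8 35/128 45/256 6 1 S
4 90/173 90/173 0 45/173 6 0 W
final 5 0 S

n=0: pose=(8,2,W); sL=2/5, sR=90/241; mL=-32/1205, mR=1/5; mL+mR=209/1205 → advance +1; mR−mL=273/1205 → turn +1·90°
n=1: pose=(7,2,S); sL=9/29, sR=9/17; mL=108/493, mR=9/58; mL+mR=369/986 → advance +1; mR−mL=-63/986 → turn -1·90°
n=2: pose=(7,1,W); sL=90/197, sR=18/41; mL=-144/8077, mR=45/197; mL+mR=1701/8077 → advance +1; mR−mL=1989/8077 → turn +1·90°
n=3: pose=(6,1,S); sL=45/128, sR=5/8; mL=35/128, mR=45/256; mL+mR=115/256 → advance +1; mR−mL=-25/256 → turn -1·90°
n=4: pose=(6,0,W); sL=90/173, sR=90/173; mL=0, mR=45/173; mL+mR=45/173 → advance +1; mR−mL=45/173 → turn +1·90°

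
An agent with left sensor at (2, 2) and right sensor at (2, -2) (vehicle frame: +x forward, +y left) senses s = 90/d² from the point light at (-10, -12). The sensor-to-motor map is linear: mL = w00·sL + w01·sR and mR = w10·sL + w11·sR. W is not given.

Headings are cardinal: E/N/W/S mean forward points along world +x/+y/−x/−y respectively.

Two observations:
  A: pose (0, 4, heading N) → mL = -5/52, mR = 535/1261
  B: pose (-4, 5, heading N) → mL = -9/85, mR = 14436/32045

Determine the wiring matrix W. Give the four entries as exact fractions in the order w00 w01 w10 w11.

0 -1/2 1 1

obs A: pose=(0,4,N) → sL=45/194, sR=5/26, mL=-5/52, mR=535/1261
obs B: pose=(-4,5,N) → sL=90/377, sR=18/85, mL=-9/85, mR=14436/32045
sensor matrix S = [[45/194, 5/26], [90/377, 18/85]]; det S = 25956/8081749
solve [mL_A; mL_B] = S·[w00; w01] and [mR_A; mR_B] = S·[w10; w11]:
  w00 = 0, w01 = -1/2, w10 = 1, w11 = 1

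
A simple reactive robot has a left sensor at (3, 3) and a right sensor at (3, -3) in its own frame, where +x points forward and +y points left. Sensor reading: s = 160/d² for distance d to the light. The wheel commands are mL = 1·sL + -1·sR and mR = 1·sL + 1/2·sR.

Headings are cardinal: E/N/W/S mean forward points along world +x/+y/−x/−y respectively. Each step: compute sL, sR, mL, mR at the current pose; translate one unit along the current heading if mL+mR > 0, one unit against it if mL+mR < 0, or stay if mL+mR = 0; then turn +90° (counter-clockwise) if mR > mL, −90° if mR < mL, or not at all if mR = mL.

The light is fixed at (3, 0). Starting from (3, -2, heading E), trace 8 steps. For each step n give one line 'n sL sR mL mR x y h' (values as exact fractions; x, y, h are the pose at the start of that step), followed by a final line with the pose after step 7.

0 16 80/17 192/17 312/17 3 -2 E
1 32 160/17 384/17 624/17 4 -2 N
2 8 20 -12 18 4 -1 W
3 32/5 32/5 0 48/5 3 -1 S
4 16 80/17 192/17 312/17 3 -2 E
5 32 160/17 384/17 624/17 4 -2 N
6 8 20 -12 18 4 -1 W
7 32/5 32/5 0 48/5 3 -1 S
final 3 -2 E

n=0: pose=(3,-2,E); sL=16, sR=80/17; mL=192/17, mR=312/17; mL+mR=504/17 → advance +1; mR−mL=120/17 → turn +1·90°
n=1: pose=(4,-2,N); sL=32, sR=160/17; mL=384/17, mR=624/17; mL+mR=1008/17 → advance +1; mR−mL=240/17 → turn +1·90°
n=2: pose=(4,-1,W); sL=8, sR=20; mL=-12, mR=18; mL+mR=6 → advance +1; mR−mL=30 → turn +1·90°
n=3: pose=(3,-1,S); sL=32/5, sR=32/5; mL=0, mR=48/5; mL+mR=48/5 → advance +1; mR−mL=48/5 → turn +1·90°
n=4: pose=(3,-2,E); sL=16, sR=80/17; mL=192/17, mR=312/17; mL+mR=504/17 → advance +1; mR−mL=120/17 → turn +1·90°
n=5: pose=(4,-2,N); sL=32, sR=160/17; mL=384/17, mR=624/17; mL+mR=1008/17 → advance +1; mR−mL=240/17 → turn +1·90°
n=6: pose=(4,-1,W); sL=8, sR=20; mL=-12, mR=18; mL+mR=6 → advance +1; mR−mL=30 → turn +1·90°
n=7: pose=(3,-1,S); sL=32/5, sR=32/5; mL=0, mR=48/5; mL+mR=48/5 → advance +1; mR−mL=48/5 → turn +1·90°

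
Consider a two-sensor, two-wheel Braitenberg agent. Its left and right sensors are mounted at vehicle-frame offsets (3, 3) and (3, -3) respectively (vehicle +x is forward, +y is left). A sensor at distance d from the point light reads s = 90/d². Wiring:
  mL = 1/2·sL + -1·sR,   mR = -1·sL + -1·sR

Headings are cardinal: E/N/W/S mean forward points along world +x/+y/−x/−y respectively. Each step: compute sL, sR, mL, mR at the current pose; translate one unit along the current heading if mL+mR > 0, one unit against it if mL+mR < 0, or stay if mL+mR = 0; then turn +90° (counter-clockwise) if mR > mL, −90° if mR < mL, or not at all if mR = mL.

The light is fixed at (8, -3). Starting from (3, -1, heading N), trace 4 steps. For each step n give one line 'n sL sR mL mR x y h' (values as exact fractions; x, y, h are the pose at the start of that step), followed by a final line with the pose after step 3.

0 90/89 90/29 -6705/2581 -10620/2581 3 -1 N
1 9/2 45/4 -9 -63/4 3 -2 E
2 90/13 18/17 531/221 -1764/221 2 -2 S
3 45/41 45/53 -1305/4346 -4230/2173 2 -1 W
final 3 -1 N

n=0: pose=(3,-1,N); sL=90/89, sR=90/29; mL=-6705/2581, mR=-10620/2581; mL+mR=-17325/2581 → advance -1; mR−mL=-135/89 → turn -1·90°
n=1: pose=(3,-2,E); sL=9/2, sR=45/4; mL=-9, mR=-63/4; mL+mR=-99/4 → advance -1; mR−mL=-27/4 → turn -1·90°
n=2: pose=(2,-2,S); sL=90/13, sR=18/17; mL=531/221, mR=-1764/221; mL+mR=-1233/221 → advance -1; mR−mL=-135/13 → turn -1·90°
n=3: pose=(2,-1,W); sL=45/41, sR=45/53; mL=-1305/4346, mR=-4230/2173; mL+mR=-9765/4346 → advance -1; mR−mL=-135/82 → turn -1·90°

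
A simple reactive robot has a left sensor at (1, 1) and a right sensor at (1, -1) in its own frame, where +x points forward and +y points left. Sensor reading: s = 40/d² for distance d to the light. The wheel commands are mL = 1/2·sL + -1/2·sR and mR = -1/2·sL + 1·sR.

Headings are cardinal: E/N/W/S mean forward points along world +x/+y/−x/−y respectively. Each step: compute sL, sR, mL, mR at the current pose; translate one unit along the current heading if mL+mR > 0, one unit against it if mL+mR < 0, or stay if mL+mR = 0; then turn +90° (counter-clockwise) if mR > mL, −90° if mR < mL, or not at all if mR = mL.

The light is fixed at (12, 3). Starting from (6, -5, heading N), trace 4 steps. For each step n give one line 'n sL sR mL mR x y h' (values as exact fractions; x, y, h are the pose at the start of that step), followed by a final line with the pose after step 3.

n=0: pose=(6,-5,N); sL=20/49, sR=20/37; mL=-120/1813, mR=610/1813; mL+mR=10/37 → advance +1; mR−mL=730/1813 → turn +1·90°
n=1: pose=(6,-4,W); sL=40/113, sR=8/17; mL=-112/1921, mR=564/1921; mL+mR=4/17 → advance +1; mR−mL=676/1921 → turn +1·90°
n=2: pose=(5,-4,S); sL=2/5, sR=5/16; mL=7/160, mR=9/80; mL+mR=5/32 → advance +1; mR−mL=11/160 → turn +1·90°
n=3: pose=(5,-5,E); sL=8/17, sR=40/117; mL=128/1989, mR=212/1989; mL+mR=20/117 → advance +1; mR−mL=28/663 → turn +1·90°

0 20/49 20/37 -120/1813 610/1813 6 -5 N
1 40/113 8/17 -112/1921 564/1921 6 -4 W
2 2/5 5/16 7/160 9/80 5 -4 S
3 8/17 40/117 128/1989 212/1989 5 -5 E
final 6 -5 N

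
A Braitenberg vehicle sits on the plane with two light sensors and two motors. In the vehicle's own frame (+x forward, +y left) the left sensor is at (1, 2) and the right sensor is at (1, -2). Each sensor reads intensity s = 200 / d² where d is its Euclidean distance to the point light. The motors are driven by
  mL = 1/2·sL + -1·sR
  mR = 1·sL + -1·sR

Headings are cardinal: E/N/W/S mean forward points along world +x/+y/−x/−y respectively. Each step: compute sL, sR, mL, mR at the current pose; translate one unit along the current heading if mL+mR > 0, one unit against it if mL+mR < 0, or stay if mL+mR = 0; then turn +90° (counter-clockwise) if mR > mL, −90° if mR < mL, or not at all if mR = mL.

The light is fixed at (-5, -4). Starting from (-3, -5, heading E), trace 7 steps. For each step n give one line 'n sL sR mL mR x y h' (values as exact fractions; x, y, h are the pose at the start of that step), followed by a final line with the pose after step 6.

n=0: pose=(-3,-5,E); sL=20, sR=100/9; mL=-10/9, mR=80/9; mL+mR=70/9 → advance +1; mR−mL=10 → turn +1·90°
n=1: pose=(-2,-5,N); sL=200, sR=8; mL=92, mR=192; mL+mR=284 → advance +1; mR−mL=100 → turn +1·90°
n=2: pose=(-2,-4,W); sL=25, sR=25; mL=-25/2, mR=0; mL+mR=-25/2 → advance -1; mR−mL=25/2 → turn +1·90°
n=3: pose=(-1,-4,S); sL=200/37, sR=40; mL=-1380/37, mR=-1280/37; mL+mR=-2660/37 → advance -1; mR−mL=100/37 → turn +1·90°
n=4: pose=(-1,-3,E); sL=100/17, sR=100/13; mL=-1050/221, mR=-400/221; mL+mR=-1450/221 → advance -1; mR−mL=50/17 → turn +1·90°
n=5: pose=(-2,-3,N); sL=40, sR=200/29; mL=380/29, mR=960/29; mL+mR=1340/29 → advance +1; mR−mL=20 → turn +1·90°
n=6: pose=(-2,-2,W); sL=50, sR=10; mL=15, mR=40; mL+mR=55 → advance +1; mR−mL=25 → turn +1·90°

0 20 100/9 -10/9 80/9 -3 -5 E
1 200 8 92 192 -2 -5 N
2 25 25 -25/2 0 -2 -4 W
3 200/37 40 -1380/37 -1280/37 -1 -4 S
4 100/17 100/13 -1050/221 -400/221 -1 -3 E
5 40 200/29 380/29 960/29 -2 -3 N
6 50 10 15 40 -2 -2 W
final -3 -2 S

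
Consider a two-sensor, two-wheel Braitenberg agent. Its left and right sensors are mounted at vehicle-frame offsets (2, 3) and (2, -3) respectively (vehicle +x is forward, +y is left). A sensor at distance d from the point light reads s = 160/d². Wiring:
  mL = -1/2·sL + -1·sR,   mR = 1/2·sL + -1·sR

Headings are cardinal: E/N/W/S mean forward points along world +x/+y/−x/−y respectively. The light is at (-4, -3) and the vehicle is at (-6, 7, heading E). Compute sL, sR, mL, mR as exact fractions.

left sensor world pos  = (-4, 10); dL² = 169
right sensor world pos = (-4, 4); dR² = 49
sL = 160/169 = 160/169
sR = 160/49 = 160/49
mL = -1/2·sL + -1·sR = -30960/8281
mR = 1/2·sL + -1·sR = -23120/8281

160/169 160/49 -30960/8281 -23120/8281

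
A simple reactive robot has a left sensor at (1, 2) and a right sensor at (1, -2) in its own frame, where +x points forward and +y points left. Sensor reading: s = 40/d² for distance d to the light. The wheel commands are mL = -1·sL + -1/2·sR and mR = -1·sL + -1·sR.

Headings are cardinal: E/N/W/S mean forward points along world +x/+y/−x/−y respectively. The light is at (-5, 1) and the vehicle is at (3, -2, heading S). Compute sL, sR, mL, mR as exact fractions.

left sensor world pos  = (5, -3); dL² = 116
right sensor world pos = (1, -3); dR² = 52
sL = 40/116 = 10/29
sR = 40/52 = 10/13
mL = -1·sL + -1/2·sR = -275/377
mR = -1·sL + -1·sR = -420/377

10/29 10/13 -275/377 -420/377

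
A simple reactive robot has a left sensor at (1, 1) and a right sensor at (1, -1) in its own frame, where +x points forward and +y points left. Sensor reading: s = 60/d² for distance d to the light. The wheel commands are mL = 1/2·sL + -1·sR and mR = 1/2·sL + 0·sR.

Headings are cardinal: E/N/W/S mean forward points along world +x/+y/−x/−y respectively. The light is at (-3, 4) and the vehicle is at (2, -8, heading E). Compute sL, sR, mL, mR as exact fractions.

left sensor world pos  = (3, -7); dL² = 157
right sensor world pos = (3, -9); dR² = 205
sL = 60/157 = 60/157
sR = 60/205 = 12/41
mL = 1/2·sL + -1·sR = -654/6437
mR = 1/2·sL + 0·sR = 30/157

60/157 12/41 -654/6437 30/157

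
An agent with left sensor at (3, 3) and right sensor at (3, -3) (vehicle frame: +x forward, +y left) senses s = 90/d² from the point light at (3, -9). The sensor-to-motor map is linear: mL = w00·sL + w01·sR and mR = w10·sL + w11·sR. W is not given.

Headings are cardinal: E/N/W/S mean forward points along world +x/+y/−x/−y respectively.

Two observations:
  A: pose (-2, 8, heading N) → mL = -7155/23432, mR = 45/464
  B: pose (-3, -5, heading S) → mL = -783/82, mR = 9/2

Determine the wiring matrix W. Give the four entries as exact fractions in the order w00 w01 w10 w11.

-1 -1/2 1/2 0

obs A: pose=(-2,8,N) → sL=45/232, sR=45/202, mL=-7155/23432, mR=45/464
obs B: pose=(-3,-5,S) → sL=9, sR=45/41, mL=-783/82, mR=9/2
sensor matrix S = [[45/232, 45/202], [9, 45/41]]; det S = -1721655/960712
solve [mL_A; mL_B] = S·[w00; w01] and [mR_A; mR_B] = S·[w10; w11]:
  w00 = -1, w01 = -1/2, w10 = 1/2, w11 = 0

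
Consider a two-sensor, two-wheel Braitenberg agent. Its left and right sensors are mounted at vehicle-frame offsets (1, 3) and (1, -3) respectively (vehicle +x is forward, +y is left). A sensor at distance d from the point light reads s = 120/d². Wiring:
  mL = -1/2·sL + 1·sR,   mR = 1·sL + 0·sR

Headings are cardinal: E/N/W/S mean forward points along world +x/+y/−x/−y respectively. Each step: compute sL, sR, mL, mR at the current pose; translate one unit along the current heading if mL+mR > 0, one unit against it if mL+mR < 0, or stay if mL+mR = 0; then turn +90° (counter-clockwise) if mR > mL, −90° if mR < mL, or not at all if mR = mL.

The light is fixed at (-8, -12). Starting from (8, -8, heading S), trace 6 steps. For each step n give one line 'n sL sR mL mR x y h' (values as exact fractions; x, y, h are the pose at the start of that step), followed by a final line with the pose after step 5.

0 12/37 60/89 1686/3293 12/37 8 -8 S
1 8/15 40/87 28/145 8/15 8 -9 W
2 15/41 30/37 1905/3034 15/41 7 -9 S
3 120/197 120/221 10380/43537 120/197 7 -10 W
4 12/29 60/61 1374/1769 12/29 6 -10 S
5 120/173 24/37 1932/6401 120/173 6 -11 W
final 5 -11 S

n=0: pose=(8,-8,S); sL=12/37, sR=60/89; mL=1686/3293, mR=12/37; mL+mR=2754/3293 → advance +1; mR−mL=-618/3293 → turn -1·90°
n=1: pose=(8,-9,W); sL=8/15, sR=40/87; mL=28/145, mR=8/15; mL+mR=316/435 → advance +1; mR−mL=148/435 → turn +1·90°
n=2: pose=(7,-9,S); sL=15/41, sR=30/37; mL=1905/3034, mR=15/41; mL+mR=3015/3034 → advance +1; mR−mL=-795/3034 → turn -1·90°
n=3: pose=(7,-10,W); sL=120/197, sR=120/221; mL=10380/43537, mR=120/197; mL+mR=36900/43537 → advance +1; mR−mL=16140/43537 → turn +1·90°
n=4: pose=(6,-10,S); sL=12/29, sR=60/61; mL=1374/1769, mR=12/29; mL+mR=2106/1769 → advance +1; mR−mL=-642/1769 → turn -1·90°
n=5: pose=(6,-11,W); sL=120/173, sR=24/37; mL=1932/6401, mR=120/173; mL+mR=6372/6401 → advance +1; mR−mL=2508/6401 → turn +1·90°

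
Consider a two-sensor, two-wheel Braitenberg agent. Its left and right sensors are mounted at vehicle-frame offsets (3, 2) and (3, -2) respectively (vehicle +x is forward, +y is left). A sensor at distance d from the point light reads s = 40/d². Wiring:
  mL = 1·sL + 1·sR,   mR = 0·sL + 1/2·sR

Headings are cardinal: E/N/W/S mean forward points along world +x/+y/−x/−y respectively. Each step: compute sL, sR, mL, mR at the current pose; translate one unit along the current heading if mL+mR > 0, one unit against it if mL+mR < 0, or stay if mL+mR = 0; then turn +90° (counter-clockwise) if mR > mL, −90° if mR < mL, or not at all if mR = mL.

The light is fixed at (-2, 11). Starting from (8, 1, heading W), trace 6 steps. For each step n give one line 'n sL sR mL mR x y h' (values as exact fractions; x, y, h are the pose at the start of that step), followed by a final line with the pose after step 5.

0 40/193 40/113 12240/21809 20/113 8 1 W
1 20/49 4/17 536/833 2/17 7 1 N
2 40/193 8/53 3664/10229 4/53 7 2 E
3 5/36 5/26 155/468 5/52 8 2 S
4 40/193 40/113 12240/21809 20/113 8 1 W
5 20/49 4/17 536/833 2/17 7 1 N
final 7 2 E

n=0: pose=(8,1,W); sL=40/193, sR=40/113; mL=12240/21809, mR=20/113; mL+mR=16100/21809 → advance +1; mR−mL=-8380/21809 → turn -1·90°
n=1: pose=(7,1,N); sL=20/49, sR=4/17; mL=536/833, mR=2/17; mL+mR=634/833 → advance +1; mR−mL=-438/833 → turn -1·90°
n=2: pose=(7,2,E); sL=40/193, sR=8/53; mL=3664/10229, mR=4/53; mL+mR=4436/10229 → advance +1; mR−mL=-2892/10229 → turn -1·90°
n=3: pose=(8,2,S); sL=5/36, sR=5/26; mL=155/468, mR=5/52; mL+mR=50/117 → advance +1; mR−mL=-55/234 → turn -1·90°
n=4: pose=(8,1,W); sL=40/193, sR=40/113; mL=12240/21809, mR=20/113; mL+mR=16100/21809 → advance +1; mR−mL=-8380/21809 → turn -1·90°
n=5: pose=(7,1,N); sL=20/49, sR=4/17; mL=536/833, mR=2/17; mL+mR=634/833 → advance +1; mR−mL=-438/833 → turn -1·90°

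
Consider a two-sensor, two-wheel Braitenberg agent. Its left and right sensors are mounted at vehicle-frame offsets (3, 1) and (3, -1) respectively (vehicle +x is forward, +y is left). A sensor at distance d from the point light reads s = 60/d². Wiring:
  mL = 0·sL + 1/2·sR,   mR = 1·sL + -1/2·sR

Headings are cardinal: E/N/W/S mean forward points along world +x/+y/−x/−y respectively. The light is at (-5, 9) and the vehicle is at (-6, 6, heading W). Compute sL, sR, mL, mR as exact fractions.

15/8 3 3/2 3/8

left sensor world pos  = (-9, 5); dL² = 32
right sensor world pos = (-9, 7); dR² = 20
sL = 60/32 = 15/8
sR = 60/20 = 3
mL = 0·sL + 1/2·sR = 3/2
mR = 1·sL + -1/2·sR = 3/8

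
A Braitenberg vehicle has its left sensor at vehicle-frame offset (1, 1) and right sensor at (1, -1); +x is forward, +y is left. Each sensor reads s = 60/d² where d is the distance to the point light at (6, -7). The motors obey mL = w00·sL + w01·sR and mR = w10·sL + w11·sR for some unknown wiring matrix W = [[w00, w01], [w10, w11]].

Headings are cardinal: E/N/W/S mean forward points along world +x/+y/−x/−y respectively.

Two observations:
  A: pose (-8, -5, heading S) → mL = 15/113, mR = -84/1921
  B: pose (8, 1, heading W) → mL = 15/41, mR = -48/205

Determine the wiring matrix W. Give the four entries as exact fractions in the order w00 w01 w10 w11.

obs A: pose=(-8,-5,S) → sL=6/17, sR=30/113, mL=15/113, mR=-84/1921
obs B: pose=(8,1,W) → sL=6/5, sR=30/41, mL=15/41, mR=-48/205
sensor matrix S = [[6/17, 30/113], [6/5, 30/41]]; det S = -4752/78761
solve [mL_A; mL_B] = S·[w00; w01] and [mR_A; mR_B] = S·[w10; w11]:
  w00 = 0, w01 = 1/2, w10 = -1/2, w11 = 1/2

0 1/2 -1/2 1/2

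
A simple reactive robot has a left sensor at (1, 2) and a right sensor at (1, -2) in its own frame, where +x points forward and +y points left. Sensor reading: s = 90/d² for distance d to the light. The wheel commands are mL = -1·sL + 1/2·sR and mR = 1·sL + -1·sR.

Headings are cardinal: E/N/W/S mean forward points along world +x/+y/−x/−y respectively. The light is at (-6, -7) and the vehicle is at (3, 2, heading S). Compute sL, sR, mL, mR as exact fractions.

left sensor world pos  = (5, 1); dL² = 185
right sensor world pos = (1, 1); dR² = 113
sL = 90/185 = 18/37
sR = 90/113 = 90/113
mL = -1·sL + 1/2·sR = -369/4181
mR = 1·sL + -1·sR = -1296/4181

18/37 90/113 -369/4181 -1296/4181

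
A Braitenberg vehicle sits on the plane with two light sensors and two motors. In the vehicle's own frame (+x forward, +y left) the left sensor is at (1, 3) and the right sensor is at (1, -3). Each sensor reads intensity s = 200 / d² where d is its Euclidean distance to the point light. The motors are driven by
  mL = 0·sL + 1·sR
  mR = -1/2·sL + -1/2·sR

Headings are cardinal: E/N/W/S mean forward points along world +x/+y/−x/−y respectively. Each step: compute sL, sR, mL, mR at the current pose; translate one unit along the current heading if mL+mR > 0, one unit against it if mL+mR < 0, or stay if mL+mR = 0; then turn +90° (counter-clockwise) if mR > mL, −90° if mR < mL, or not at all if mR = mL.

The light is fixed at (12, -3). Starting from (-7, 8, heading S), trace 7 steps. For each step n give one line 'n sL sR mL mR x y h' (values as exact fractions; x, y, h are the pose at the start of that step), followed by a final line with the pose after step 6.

n=0: pose=(-7,8,S); sL=50/89, sR=25/73; mL=25/73, mR=-5875/12994; mL+mR=-1425/12994 → advance -1; mR−mL=-10325/12994 → turn -1·90°
n=1: pose=(-7,9,W); sL=200/481, sR=8/25; mL=8/25, mR=-4424/12025; mL+mR=-576/12025 → advance -1; mR−mL=-8272/12025 → turn -1·90°
n=2: pose=(-6,9,N); sL=20/61, sR=100/197; mL=100/197, mR=-5020/12017; mL+mR=1080/12017 → advance +1; mR−mL=-11120/12017 → turn -1·90°
n=3: pose=(-6,10,E); sL=40/109, sR=200/389; mL=200/389, mR=-18680/42401; mL+mR=3120/42401 → advance +1; mR−mL=-40480/42401 → turn -1·90°
n=4: pose=(-5,10,S); sL=10/17, sR=25/68; mL=25/68, mR=-65/136; mL+mR=-15/136 → advance -1; mR−mL=-115/136 → turn -1·90°
n=5: pose=(-5,11,W); sL=40/89, sR=200/613; mL=200/613, mR=-21160/54557; mL+mR=-3360/54557 → advance -1; mR−mL=-38960/54557 → turn -1·90°
n=6: pose=(-4,11,N); sL=100/293, sR=100/197; mL=100/197, mR=-24500/57721; mL+mR=4800/57721 → advance +1; mR−mL=-53800/57721 → turn -1·90°

0 50/89 25/73 25/73 -5875/12994 -7 8 S
1 200/481 8/25 8/25 -4424/12025 -7 9 W
2 20/61 100/197 100/197 -5020/12017 -6 9 N
3 40/109 200/389 200/389 -18680/42401 -6 10 E
4 10/17 25/68 25/68 -65/136 -5 10 S
5 40/89 200/613 200/613 -21160/54557 -5 11 W
6 100/293 100/197 100/197 -24500/57721 -4 11 N
final -4 12 E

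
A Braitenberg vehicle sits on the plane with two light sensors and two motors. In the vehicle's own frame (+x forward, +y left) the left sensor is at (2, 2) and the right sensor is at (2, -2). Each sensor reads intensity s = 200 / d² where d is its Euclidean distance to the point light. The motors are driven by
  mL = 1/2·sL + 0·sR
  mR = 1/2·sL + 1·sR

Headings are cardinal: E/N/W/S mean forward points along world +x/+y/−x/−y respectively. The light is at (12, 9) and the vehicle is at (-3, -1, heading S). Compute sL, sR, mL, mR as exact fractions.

200/313 200/433 100/313 105900/135529

left sensor world pos  = (-1, -3); dL² = 313
right sensor world pos = (-5, -3); dR² = 433
sL = 200/313 = 200/313
sR = 200/433 = 200/433
mL = 1/2·sL + 0·sR = 100/313
mR = 1/2·sL + 1·sR = 105900/135529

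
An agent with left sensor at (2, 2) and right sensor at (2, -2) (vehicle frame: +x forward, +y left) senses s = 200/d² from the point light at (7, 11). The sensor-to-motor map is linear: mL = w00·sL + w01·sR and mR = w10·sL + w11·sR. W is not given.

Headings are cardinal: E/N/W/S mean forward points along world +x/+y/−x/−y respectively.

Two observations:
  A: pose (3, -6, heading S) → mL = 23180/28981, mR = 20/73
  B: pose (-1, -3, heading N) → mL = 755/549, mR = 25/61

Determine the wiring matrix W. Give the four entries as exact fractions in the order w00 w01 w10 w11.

obs A: pose=(3,-6,S) → sL=40/73, sR=200/397, mL=23180/28981, mR=20/73
obs B: pose=(-1,-3,N) → sL=50/61, sR=10/9, mL=755/549, mR=25/61
sensor matrix S = [[40/73, 200/397], [50/61, 10/9]]; det S = 3116800/15910569
solve [mL_A; mL_B] = S·[w00; w01] and [mR_A; mR_B] = S·[w10; w11]:
  w00 = 1, w01 = 1/2, w10 = 1/2, w11 = 0

1 1/2 1/2 0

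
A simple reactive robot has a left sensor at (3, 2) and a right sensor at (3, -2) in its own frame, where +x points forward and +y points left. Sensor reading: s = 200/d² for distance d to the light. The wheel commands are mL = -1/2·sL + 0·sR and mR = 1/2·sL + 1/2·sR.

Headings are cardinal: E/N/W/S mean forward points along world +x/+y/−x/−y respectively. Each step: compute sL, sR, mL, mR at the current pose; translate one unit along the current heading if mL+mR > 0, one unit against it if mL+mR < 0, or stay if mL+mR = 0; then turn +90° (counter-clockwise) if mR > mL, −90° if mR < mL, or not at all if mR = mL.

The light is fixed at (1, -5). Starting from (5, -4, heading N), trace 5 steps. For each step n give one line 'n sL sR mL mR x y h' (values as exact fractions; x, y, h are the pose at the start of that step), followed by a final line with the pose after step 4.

0 10 50/13 -5 90/13 5 -4 N
1 200 200/17 -100 1800/17 5 -3 W
2 100/13 100 -50/13 700/13 4 -3 S
3 40/9 200/37 -20/9 1640/333 4 -4 E
4 10 50/13 -5 90/13 5 -4 N
final 5 -3 W

n=0: pose=(5,-4,N); sL=10, sR=50/13; mL=-5, mR=90/13; mL+mR=25/13 → advance +1; mR−mL=155/13 → turn +1·90°
n=1: pose=(5,-3,W); sL=200, sR=200/17; mL=-100, mR=1800/17; mL+mR=100/17 → advance +1; mR−mL=3500/17 → turn +1·90°
n=2: pose=(4,-3,S); sL=100/13, sR=100; mL=-50/13, mR=700/13; mL+mR=50 → advance +1; mR−mL=750/13 → turn +1·90°
n=3: pose=(4,-4,E); sL=40/9, sR=200/37; mL=-20/9, mR=1640/333; mL+mR=100/37 → advance +1; mR−mL=2380/333 → turn +1·90°
n=4: pose=(5,-4,N); sL=10, sR=50/13; mL=-5, mR=90/13; mL+mR=25/13 → advance +1; mR−mL=155/13 → turn +1·90°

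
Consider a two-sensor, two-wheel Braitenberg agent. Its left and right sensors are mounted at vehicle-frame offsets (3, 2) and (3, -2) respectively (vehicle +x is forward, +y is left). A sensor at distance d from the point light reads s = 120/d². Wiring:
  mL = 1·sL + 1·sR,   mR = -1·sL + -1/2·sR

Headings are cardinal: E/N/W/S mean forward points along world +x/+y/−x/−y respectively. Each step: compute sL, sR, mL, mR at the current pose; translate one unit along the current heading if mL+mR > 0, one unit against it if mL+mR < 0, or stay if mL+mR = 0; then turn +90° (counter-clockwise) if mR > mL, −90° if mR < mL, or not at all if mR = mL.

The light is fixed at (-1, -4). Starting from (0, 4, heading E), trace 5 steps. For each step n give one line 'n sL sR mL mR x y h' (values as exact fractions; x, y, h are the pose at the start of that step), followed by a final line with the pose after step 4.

n=0: pose=(0,4,E); sL=30/29, sR=30/13; mL=1260/377, mR=-825/377; mL+mR=15/13 → advance +1; mR−mL=-2085/377 → turn -1·90°
n=1: pose=(1,4,S); sL=120/41, sR=24/5; mL=1584/205, mR=-1092/205; mL+mR=12/5 → advance +1; mR−mL=-2676/205 → turn -1·90°
n=2: pose=(1,3,W); sL=60/13, sR=60/41; mL=3240/533, mR=-2850/533; mL+mR=30/41 → advance +1; mR−mL=-6090/533 → turn -1·90°
n=3: pose=(0,3,N); sL=120/101, sR=120/109; mL=25200/11009, mR=-19140/11009; mL+mR=60/109 → advance +1; mR−mL=-44340/11009 → turn -1·90°
n=4: pose=(0,4,E); sL=30/29, sR=30/13; mL=1260/377, mR=-825/377; mL+mR=15/13 → advance +1; mR−mL=-2085/377 → turn -1·90°

0 30/29 30/13 1260/377 -825/377 0 4 E
1 120/41 24/5 1584/205 -1092/205 1 4 S
2 60/13 60/41 3240/533 -2850/533 1 3 W
3 120/101 120/109 25200/11009 -19140/11009 0 3 N
4 30/29 30/13 1260/377 -825/377 0 4 E
final 1 4 S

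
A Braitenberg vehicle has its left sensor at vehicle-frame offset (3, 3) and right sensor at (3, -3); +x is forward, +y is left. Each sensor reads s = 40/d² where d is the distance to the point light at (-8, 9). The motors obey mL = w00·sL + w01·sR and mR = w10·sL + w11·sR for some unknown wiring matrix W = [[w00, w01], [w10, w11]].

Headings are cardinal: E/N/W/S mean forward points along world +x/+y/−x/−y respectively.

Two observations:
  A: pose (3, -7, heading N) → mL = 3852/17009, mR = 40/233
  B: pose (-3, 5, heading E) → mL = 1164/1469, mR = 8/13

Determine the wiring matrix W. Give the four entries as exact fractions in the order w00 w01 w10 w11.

1 1/2 1 0

obs A: pose=(3,-7,N) → sL=40/233, sR=8/73, mL=3852/17009, mR=40/233
obs B: pose=(-3,5,E) → sL=8/13, sR=40/113, mL=1164/1469, mR=8/13
sensor matrix S = [[40/233, 8/73], [8/13, 40/113]]; det S = -166656/24986221
solve [mL_A; mL_B] = S·[w00; w01] and [mR_A; mR_B] = S·[w10; w11]:
  w00 = 1, w01 = 1/2, w10 = 1, w11 = 0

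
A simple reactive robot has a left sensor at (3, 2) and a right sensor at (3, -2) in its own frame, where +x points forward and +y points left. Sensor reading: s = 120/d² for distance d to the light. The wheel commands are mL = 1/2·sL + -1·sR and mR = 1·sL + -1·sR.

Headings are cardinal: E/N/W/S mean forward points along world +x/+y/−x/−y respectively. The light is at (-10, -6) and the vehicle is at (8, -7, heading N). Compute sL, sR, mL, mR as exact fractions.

6/13 30/101 -87/1313 216/1313

left sensor world pos  = (6, -4); dL² = 260
right sensor world pos = (10, -4); dR² = 404
sL = 120/260 = 6/13
sR = 120/404 = 30/101
mL = 1/2·sL + -1·sR = -87/1313
mR = 1·sL + -1·sR = 216/1313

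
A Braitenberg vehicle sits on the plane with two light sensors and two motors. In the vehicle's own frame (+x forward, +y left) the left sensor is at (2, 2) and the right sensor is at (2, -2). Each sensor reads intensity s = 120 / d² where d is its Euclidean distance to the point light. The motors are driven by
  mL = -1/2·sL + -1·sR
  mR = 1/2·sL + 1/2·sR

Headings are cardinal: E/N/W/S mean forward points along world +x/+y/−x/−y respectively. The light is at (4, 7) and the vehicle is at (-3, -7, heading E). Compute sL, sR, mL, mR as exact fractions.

120/169 120/281 -37140/47489 27000/47489

left sensor world pos  = (-1, -5); dL² = 169
right sensor world pos = (-1, -9); dR² = 281
sL = 120/169 = 120/169
sR = 120/281 = 120/281
mL = -1/2·sL + -1·sR = -37140/47489
mR = 1/2·sL + 1/2·sR = 27000/47489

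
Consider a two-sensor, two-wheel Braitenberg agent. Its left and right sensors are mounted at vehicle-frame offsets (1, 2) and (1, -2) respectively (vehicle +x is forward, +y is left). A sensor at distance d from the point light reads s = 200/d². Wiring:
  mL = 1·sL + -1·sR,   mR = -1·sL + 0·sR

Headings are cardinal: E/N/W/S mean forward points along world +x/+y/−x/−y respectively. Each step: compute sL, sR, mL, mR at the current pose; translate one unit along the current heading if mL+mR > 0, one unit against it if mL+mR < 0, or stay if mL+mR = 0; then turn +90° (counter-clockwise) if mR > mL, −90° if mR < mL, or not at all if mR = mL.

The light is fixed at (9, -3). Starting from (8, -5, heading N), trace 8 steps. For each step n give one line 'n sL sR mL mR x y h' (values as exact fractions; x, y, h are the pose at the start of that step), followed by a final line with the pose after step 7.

n=0: pose=(8,-5,N); sL=20, sR=100; mL=-80, mR=-20; mL+mR=-100 → advance -1; mR−mL=60 → turn +1·90°
n=1: pose=(8,-6,W); sL=200/29, sR=40; mL=-960/29, mR=-200/29; mL+mR=-40 → advance -1; mR−mL=760/29 → turn +1·90°
n=2: pose=(9,-6,S); sL=10, sR=10; mL=0, mR=-10; mL+mR=-10 → advance -1; mR−mL=-10 → turn -1·90°
n=3: pose=(9,-5,W); sL=200/17, sR=200; mL=-3200/17, mR=-200/17; mL+mR=-200 → advance -1; mR−mL=3000/17 → turn +1·90°
n=4: pose=(10,-5,S); sL=100/9, sR=20; mL=-80/9, mR=-100/9; mL+mR=-20 → advance -1; mR−mL=-20/9 → turn -1·90°
n=5: pose=(10,-4,W); sL=200/9, sR=200; mL=-1600/9, mR=-200/9; mL+mR=-200 → advance -1; mR−mL=1400/9 → turn +1·90°
n=6: pose=(11,-4,S); sL=10, sR=50; mL=-40, mR=-10; mL+mR=-50 → advance -1; mR−mL=30 → turn +1·90°
n=7: pose=(11,-3,E); sL=200/13, sR=200/13; mL=0, mR=-200/13; mL+mR=-200/13 → advance -1; mR−mL=-200/13 → turn -1·90°

0 20 100 -80 -20 8 -5 N
1 200/29 40 -960/29 -200/29 8 -6 W
2 10 10 0 -10 9 -6 S
3 200/17 200 -3200/17 -200/17 9 -5 W
4 100/9 20 -80/9 -100/9 10 -5 S
5 200/9 200 -1600/9 -200/9 10 -4 W
6 10 50 -40 -10 11 -4 S
7 200/13 200/13 0 -200/13 11 -3 E
final 10 -3 S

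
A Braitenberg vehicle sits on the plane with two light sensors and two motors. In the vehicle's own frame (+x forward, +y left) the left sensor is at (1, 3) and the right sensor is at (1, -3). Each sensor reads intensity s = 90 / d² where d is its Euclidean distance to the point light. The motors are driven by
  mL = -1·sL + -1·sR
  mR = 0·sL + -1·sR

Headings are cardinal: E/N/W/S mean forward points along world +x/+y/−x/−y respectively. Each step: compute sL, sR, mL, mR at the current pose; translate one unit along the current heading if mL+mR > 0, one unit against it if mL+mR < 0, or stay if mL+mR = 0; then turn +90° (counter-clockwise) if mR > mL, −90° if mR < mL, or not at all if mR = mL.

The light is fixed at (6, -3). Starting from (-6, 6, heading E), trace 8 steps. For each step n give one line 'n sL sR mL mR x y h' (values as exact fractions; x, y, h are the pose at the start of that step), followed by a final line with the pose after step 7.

n=0: pose=(-6,6,E); sL=18/53, sR=90/157; mL=-7596/8321, mR=-90/157; mL+mR=-12366/8321 → advance -1; mR−mL=18/53 → turn +1·90°
n=1: pose=(-7,6,N); sL=45/178, sR=9/20; mL=-1251/1780, mR=-9/20; mL+mR=-513/445 → advance -1; mR−mL=45/178 → turn +1·90°
n=2: pose=(-7,5,W); sL=90/221, sR=90/317; mL=-48420/70057, mR=-90/317; mL+mR=-68310/70057 → advance -1; mR−mL=90/221 → turn +1·90°
n=3: pose=(-6,5,S); sL=9/13, sR=45/137; mL=-1818/1781, mR=-45/137; mL+mR=-2403/1781 → advance -1; mR−mL=9/13 → turn +1·90°
n=4: pose=(-6,6,E); sL=18/53, sR=90/157; mL=-7596/8321, mR=-90/157; mL+mR=-12366/8321 → advance -1; mR−mL=18/53 → turn +1·90°
n=5: pose=(-7,6,N); sL=45/178, sR=9/20; mL=-1251/1780, mR=-9/20; mL+mR=-513/445 → advance -1; mR−mL=45/178 → turn +1·90°
n=6: pose=(-7,5,W); sL=90/221, sR=90/317; mL=-48420/70057, mR=-90/317; mL+mR=-68310/70057 → advance -1; mR−mL=90/221 → turn +1·90°
n=7: pose=(-6,5,S); sL=9/13, sR=45/137; mL=-1818/1781, mR=-45/137; mL+mR=-2403/1781 → advance -1; mR−mL=9/13 → turn +1·90°

0 18/53 90/157 -7596/8321 -90/157 -6 6 E
1 45/178 9/20 -1251/1780 -9/20 -7 6 N
2 90/221 90/317 -48420/70057 -90/317 -7 5 W
3 9/13 45/137 -1818/1781 -45/137 -6 5 S
4 18/53 90/157 -7596/8321 -90/157 -6 6 E
5 45/178 9/20 -1251/1780 -9/20 -7 6 N
6 90/221 90/317 -48420/70057 -90/317 -7 5 W
7 9/13 45/137 -1818/1781 -45/137 -6 5 S
final -6 6 E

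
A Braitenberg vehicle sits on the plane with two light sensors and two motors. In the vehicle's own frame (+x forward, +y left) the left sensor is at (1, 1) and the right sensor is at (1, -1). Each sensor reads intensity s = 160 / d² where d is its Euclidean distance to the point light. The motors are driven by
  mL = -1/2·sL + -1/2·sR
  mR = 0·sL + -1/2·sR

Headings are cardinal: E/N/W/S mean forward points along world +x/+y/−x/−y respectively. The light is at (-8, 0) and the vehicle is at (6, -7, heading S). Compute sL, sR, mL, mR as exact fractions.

left sensor world pos  = (7, -8); dL² = 289
right sensor world pos = (5, -8); dR² = 233
sL = 160/289 = 160/289
sR = 160/233 = 160/233
mL = -1/2·sL + -1/2·sR = -41760/67337
mR = 0·sL + -1/2·sR = -80/233

160/289 160/233 -41760/67337 -80/233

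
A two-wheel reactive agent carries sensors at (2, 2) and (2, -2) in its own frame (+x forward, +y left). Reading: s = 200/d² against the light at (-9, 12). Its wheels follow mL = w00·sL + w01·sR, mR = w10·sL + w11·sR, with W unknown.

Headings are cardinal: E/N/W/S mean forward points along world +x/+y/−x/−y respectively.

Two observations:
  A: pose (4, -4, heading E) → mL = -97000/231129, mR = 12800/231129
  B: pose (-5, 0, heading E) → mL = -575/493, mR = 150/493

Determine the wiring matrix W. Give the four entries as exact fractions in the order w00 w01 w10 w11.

-1/2 -1/2 1/2 -1/2

obs A: pose=(4,-4,E) → sL=200/421, sR=200/549, mL=-97000/231129, mR=12800/231129
obs B: pose=(-5,0,E) → sL=25/17, sR=25/29, mL=-575/493, mR=150/493
sensor matrix S = [[200/421, 200/549], [25/17, 25/29]]; det S = -14380000/113946597
solve [mL_A; mL_B] = S·[w00; w01] and [mR_A; mR_B] = S·[w10; w11]:
  w00 = -1/2, w01 = -1/2, w10 = 1/2, w11 = -1/2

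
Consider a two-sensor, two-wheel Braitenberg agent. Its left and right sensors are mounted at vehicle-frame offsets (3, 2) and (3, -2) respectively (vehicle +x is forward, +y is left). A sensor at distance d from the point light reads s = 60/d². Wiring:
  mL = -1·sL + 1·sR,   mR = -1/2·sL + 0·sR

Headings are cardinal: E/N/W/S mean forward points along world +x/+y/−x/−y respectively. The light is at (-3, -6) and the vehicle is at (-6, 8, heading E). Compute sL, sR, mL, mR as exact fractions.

15/64 5/12 35/192 -15/128

left sensor world pos  = (-3, 10); dL² = 256
right sensor world pos = (-3, 6); dR² = 144
sL = 60/256 = 15/64
sR = 60/144 = 5/12
mL = -1·sL + 1·sR = 35/192
mR = -1/2·sL + 0·sR = -15/128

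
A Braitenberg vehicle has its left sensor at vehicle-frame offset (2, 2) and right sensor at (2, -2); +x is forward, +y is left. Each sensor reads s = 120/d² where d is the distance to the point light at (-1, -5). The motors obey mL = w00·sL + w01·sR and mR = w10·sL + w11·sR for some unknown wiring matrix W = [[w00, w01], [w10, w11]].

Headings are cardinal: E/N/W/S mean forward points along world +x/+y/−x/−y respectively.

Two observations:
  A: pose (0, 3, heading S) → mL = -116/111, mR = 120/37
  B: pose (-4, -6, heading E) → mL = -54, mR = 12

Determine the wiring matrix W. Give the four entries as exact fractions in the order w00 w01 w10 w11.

-1 1/2 0 1

obs A: pose=(0,3,S) → sL=8/3, sR=120/37, mL=-116/111, mR=120/37
obs B: pose=(-4,-6,E) → sL=60, sR=12, mL=-54, mR=12
sensor matrix S = [[8/3, 120/37], [60, 12]]; det S = -6016/37
solve [mL_A; mL_B] = S·[w00; w01] and [mR_A; mR_B] = S·[w10; w11]:
  w00 = -1, w01 = 1/2, w10 = 0, w11 = 1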